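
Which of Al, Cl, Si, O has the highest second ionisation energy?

After 1 electron has been removed, what remains? Al⁺ still has 2 valence electrons; Cl⁺ still has 6 valence electrons; Si⁺ still has 3 valence electrons; O⁺ still has 5 valence electrons.
All are still removing valence electrons, so compare the +1 ions as you would atoms: IE_2 generally rises across a period (higher Z_eff) and falls down a group (larger shell), subject to the usual subshell exceptions.
Valence configurations: Al⁺ [Ne]3s², Cl⁺ [Ne]3s²3p⁴, Si⁺ [Ne]3s²3p¹, O⁺ [He]2s²2p³.
Si⁺ loses a lone 3p electron whereas Al⁺ must break into a filled 3s² pair, so IE_2(Al) > IE_2(Si) even though Si has the higher nuclear charge.
Tabulated IE_2 (kJ/mol): Al 1817, Cl 2298, Si 1577, O 3388.
Hence IE_2: Si < Al < Cl < O.

O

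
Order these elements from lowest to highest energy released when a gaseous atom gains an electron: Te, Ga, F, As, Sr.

Sr < Ga < As < Te < F

Adding an electron releases more energy for atoms nearer the top right (short of the noble gases).
These span different periods and groups, so the two trends combine.
Ga > Sr: relative to Sr, both the across-period and down-group shifts push Ga's electron affinity up.
As > Ga: As lies to the right of Ga in period 4, so the across-period effect alone puts As higher.
Te > As: the two effects oppose for this pair; the across-period effect wins (190 vs 78 kJ/mol).
F > Te: both effects reinforce here, so F is clearly the higher of the two.
Tabulated electron affinity (kJ/mol): F 328, Ga 29, As 78, Sr 5, Te 190.
So from lowest to highest: Sr < Ga < As < Te < F.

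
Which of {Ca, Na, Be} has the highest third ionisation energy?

After 2 electrons have been removed, what remains? Ca²⁺ is the bare [Ar] core; Na²⁺ is already 1 electron into the core; Be²⁺ is the bare [He] core.
All of these are removing an electron from a noble-gas core or deeper; the smaller core (lower principal quantum number) is held far more tightly, and within a period the higher nuclear charge binds the same core more tightly.
The numbers (kJ/mol): Ca 4912, Na 6910, Be 14849.
Hence IE_3: Ca < Na < Be.

Be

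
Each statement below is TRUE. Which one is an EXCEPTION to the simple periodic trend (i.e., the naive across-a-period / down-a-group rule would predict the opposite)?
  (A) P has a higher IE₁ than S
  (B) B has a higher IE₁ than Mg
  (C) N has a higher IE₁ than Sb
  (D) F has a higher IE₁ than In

(A)

The general trend: IE₁ increases across a period and decreases down a group.
(A) P (period 3, group 15) vs S (period 3, group 16): the stated order contradicts the simple trend.
(B) B (period 2, group 13) vs Mg (period 3, group 2): the stated order agrees with the simple trend.
(C) N (period 2, group 15) vs Sb (period 5, group 15): the stated order agrees with the simple trend.
(D) F (period 2, group 17) vs In (period 5, group 13): the stated order agrees with the simple trend.
The exception is (A): S (3p⁴) ionizes more easily than half-filled P (3p³) because the paired 3p electron in S is pushed out by e⁻–e⁻ repulsion.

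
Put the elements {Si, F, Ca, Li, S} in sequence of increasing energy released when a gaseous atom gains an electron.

Li is in period 2, group 1; F is in period 2, group 17; Si is in period 3, group 14; S is in period 3, group 16; Ca is in period 4, group 2.
Adding an electron releases more energy for atoms nearer the top right (short of the noble gases).
These span different periods and groups, so the two trends combine.
Li > Ca: the two effects oppose for this pair; the down-group effect wins (60 vs 2 kJ/mol).
Si > Li: period and group pull opposite ways; the across-period shift dominates (134 vs 60 kJ/mol).
S > Si: both are in period 3; the period trend gives S the larger value.
F > S: relative to S, both the across-period and down-group shifts push F's electron affinity up.
Tabulated electron affinity (kJ/mol): Li 60, F 328, Si 134, S 200, Ca 2.
So from lowest to highest: Ca < Li < Si < S < F.

Ca < Li < Si < S < F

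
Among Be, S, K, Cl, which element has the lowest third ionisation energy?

S

The third ionization energy removes an electron from the +2 ion. For each element: Be²⁺ is the bare [He] core; S²⁺ still has 4 valence electrons; K²⁺ is already 1 electron into the core; Cl²⁺ still has 5 valence electrons.
Core electrons are held far more tightly than valence electrons, so K and Be top the IE_3 order.
Valence configurations: S²⁺ [Ne]3s²3p², Cl²⁺ [Ne]3s²3p³.
Tabulated IE_3 (kJ/mol): Be 14849, S 3357, K 4420, Cl 3822.
Overall IE_3 order: S < Cl < K < Be.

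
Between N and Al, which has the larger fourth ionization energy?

Al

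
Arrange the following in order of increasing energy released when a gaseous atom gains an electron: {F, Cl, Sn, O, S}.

O is in period 2, group 16; F is in period 2, group 17; S is in period 3, group 16; Cl is in period 3, group 17; Sn is in period 5, group 14.
Adding an electron releases more energy for atoms nearer the top right (short of the noble gases).
These span different periods and groups, so the two trends combine.
O > Sn: relative to Sn, both the across-period and down-group shifts push O's electron affinity up.
S > O: this pair runs against the simple trend — see the exception note.
F > S: relative to S, both the across-period and down-group shifts push F's electron affinity up.
Cl > F: this pair runs against the simple trend — see the exception note.
Note the exception: S has a higher electron affinity than O, contrary to the simple trend — the compact 2p subshell of O repels the added electron more than S's larger 3p does.
Note the exception: Cl has a higher electron affinity than F, contrary to the simple trend — F's small 2p subshell makes the incoming electron feel strong e⁻–e⁻ repulsion, so Cl actually releases more energy on gaining an electron.
Tabulated electron affinity (kJ/mol): O 141, F 328, S 200, Cl 349, Sn 107.
So from lowest to highest: Sn < O < S < F < Cl.

Sn < O < S < F < Cl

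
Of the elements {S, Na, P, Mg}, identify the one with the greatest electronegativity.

S

Electronegativity increases across a period and decreases down a group, tracking effective nuclear charge and atomic size.
All lie in period 3, so electronegativity increases left to right.
The greatest electronegativity among these belongs to S.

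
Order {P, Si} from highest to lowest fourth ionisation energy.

IE_4 is the cost of taking one more electron from the +3 cation: P³⁺ still has 2 valence electrons; Si³⁺ still has 1 valence electron.
All are still removing valence electrons, so compare the +3 ions as you would atoms: IE_4 generally rises across a period (higher Z_eff) and falls down a group (larger shell), subject to the usual subshell exceptions.
Valence configurations: P³⁺ [Ne]3s², Si³⁺ [Ne]3s¹.
The numbers (kJ/mol): P 4964, Si 4356.
So the fourth ionization energies run Si < P.

P, Si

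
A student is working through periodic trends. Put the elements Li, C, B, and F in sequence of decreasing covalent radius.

Li > B > C > F

Atomic radius shrinks across a period as nuclear charge pulls the same shell inward, and grows down a group as new shells are added.
All lie in period 2, so atomic radius increases right to left.
So from largest to smallest: Li > B > C > F.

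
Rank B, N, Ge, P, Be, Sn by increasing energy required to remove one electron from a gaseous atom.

Be is in period 2, group 2; B is in period 2, group 13; N is in period 2, group 15; P is in period 3, group 15; Ge is in period 4, group 14; Sn is in period 5, group 14.
Across a period the outer electron is held more tightly (higher IE₁); down a group it sits in a higher shell, more shielded, and comes off more easily.
Here both period and group differ, so the two effects have to be weighed against each other.
Ge > Sn: they share group 14; the group trend gives Ge the larger value.
B > Ge: period and group pull opposite ways; the down-group shift dominates (801 vs 762 kJ/mol).
Be > B: this pair runs against the simple trend — see the exception note.
P > Be: period and group pull opposite ways; the across-period shift dominates (1012 vs 900 kJ/mol).
N > P: they share group 15; the group trend gives N the larger value.
Note the exception: Be has a higher first ionization energy than B, contrary to the simple trend — removing B's lone 2p electron is easier than breaking Be's filled 2s².
Tabulated first ionization energy (kJ/mol): Be 900, B 801, N 1402, P 1012, Ge 762, Sn 709.
So from lowest to highest: Sn < Ge < B < Be < P < N.

Sn < Ge < B < Be < P < N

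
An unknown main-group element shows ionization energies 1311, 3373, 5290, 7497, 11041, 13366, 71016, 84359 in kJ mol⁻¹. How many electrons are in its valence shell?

6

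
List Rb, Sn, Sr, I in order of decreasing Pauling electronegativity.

Smaller atoms with higher effective nuclear charge are more electronegative.
All lie in period 5, so electronegativity increases left to right.
So from highest to lowest: I > Sn > Sr > Rb.

I, Sn, Sr, Rb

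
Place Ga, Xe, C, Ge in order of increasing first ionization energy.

First ionization energy rises across a period (greater Z_eff holds electrons more tightly) and falls down a group (valence electrons are farther from the nucleus).
These span different periods and groups, so the two trends combine.
Ge > Ga: Ge lies to the right of Ga in period 4, so the across-period effect alone puts Ge higher.
C > Ge: C sits above Ge in group 14, so the down-group effect alone puts C higher.
Xe > C: period and group pull opposite ways; the across-period shift dominates (1170 vs 1086 kJ/mol).
For reference (kJ/mol): C 1086, Ga 579, Ge 762, Xe 1170.
So from lowest to highest: Ga < Ge < C < Xe.

Ga, Ge, C, Xe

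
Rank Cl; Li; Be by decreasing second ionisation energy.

Consider each +1 ion: Cl⁺ still has 6 valence electrons; Li⁺ is the bare [He] core; Be⁺ still has 1 valence electron.
Core electrons are held far more tightly than valence electrons, so Li tops the IE_2 order.
Valence configurations: Cl⁺ [Ne]3s²3p⁴, Be⁺ [He]2s¹.
Tabulated IE_2 (kJ/mol): Cl 2298, Li 7298, Be 1757.
Hence IE_2: Be < Cl < Li.

Li, Cl, Be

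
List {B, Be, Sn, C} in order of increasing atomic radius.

C < B < Be < Sn

Be is in period 2, group 2; B is in period 2, group 13; C is in period 2, group 14; Sn is in period 5, group 14.
Across a period the added protons contract the valence shell; down a group each new principal shell makes the atom larger.
Neither a single period nor a single group — weigh both effects.
B > C: B lies to the left of C in period 2, so the across-period effect alone puts B larger.
Be > B: both are in period 2; the period trend gives Be the larger value.
Sn > Be: period and group pull opposite ways; the down-group shift dominates (140 vs 102 pm).
Tabulated atomic radius (pm): Be 102, B 85, C 75, Sn 140.
So from smallest to largest: C < B < Be < Sn.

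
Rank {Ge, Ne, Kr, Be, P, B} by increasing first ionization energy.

Ge < B < Be < P < Kr < Ne

Be is in period 2, group 2; B is in period 2, group 13; Ne is in period 2, group 18; P is in period 3, group 15; Ge is in period 4, group 14; Kr is in period 4, group 18.
IE₁ increases left→right with effective nuclear charge and decreases top→bottom as the valence shell moves farther out.
Here both period and group differ, so the two effects have to be weighed against each other.
B > Ge: the two effects oppose for this pair; the down-group effect wins (801 vs 762 kJ/mol).
Be > B: this pair runs against the simple trend — see the exception note.
P > Be: the two effects oppose for this pair; the across-period effect wins (1012 vs 900 kJ/mol).
Kr > P: the two effects oppose for this pair; the across-period effect wins (1351 vs 1012 kJ/mol).
Ne > Kr: they share group 18; the group trend gives Ne the larger value.
Note the exception: Be has a higher first ionization energy than B, contrary to the simple trend — removing B's lone 2p electron is easier than breaking Be's filled 2s².
Approximate values (kJ/mol): Be 900, B 801, Ne 2081, P 1012, Ge 762, Kr 1351.
So from lowest to highest: Ge < B < Be < P < Kr < Ne.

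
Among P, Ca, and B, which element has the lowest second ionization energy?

Ca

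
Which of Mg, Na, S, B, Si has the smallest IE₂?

Mg

After 1 electron has been removed, what remains? Mg⁺ still has 1 valence electron; Na⁺ is the bare [Ne] core; S⁺ still has 5 valence electrons; B⁺ still has 2 valence electrons; Si⁺ still has 3 valence electrons.
Pulling an electron out of a noble-gas core costs far more than removing a remaining valence electron, so Na sits at the high end of IE_2.
Valence configurations: Mg⁺ [Ne]3s¹, S⁺ [Ne]3s²3p³, B⁺ [He]2s², Si⁺ [Ne]3s²3p¹.
Approximate IE_2 values (kJ/mol): Mg 1451, Na 4562, S 2252, B 2427, Si 1577.
Hence IE_2: Mg < Si < S < B < Na.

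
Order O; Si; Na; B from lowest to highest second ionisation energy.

Si, B, O, Na

The second ionization energy removes an electron from the +1 ion. For each element: O⁺ still has 5 valence electrons; Si⁺ still has 3 valence electrons; Na⁺ is the bare [Ne] core; B⁺ still has 2 valence electrons.
Core electrons are held far more tightly than valence electrons, so Na tops the IE_2 order.
Valence configurations: O⁺ [He]2s²2p³, Si⁺ [Ne]3s²3p¹, B⁺ [He]2s².
The numbers (kJ/mol): O 3388, Si 1577, Na 4562, B 2427.
Overall IE_2 order: Si < B < O < Na.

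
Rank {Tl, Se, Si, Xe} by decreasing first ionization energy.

Si is in period 3, group 14; Se is in period 4, group 16; Xe is in period 5, group 18; Tl is in period 6, group 13.
First ionization energy rises across a period (greater Z_eff holds electrons more tightly) and falls down a group (valence electrons are farther from the nucleus).
These span different periods and groups, so the two trends combine.
Si > Tl: both effects reinforce here, so Si is clearly the higher of the two.
Se > Si: period and group pull opposite ways; the across-period shift dominates (941 vs 786 kJ/mol).
Xe > Se: period and group pull opposite ways; the across-period shift dominates (1170 vs 941 kJ/mol).
For reference (kJ/mol): Si 786, Se 941, Xe 1170, Tl 589.
So from highest to lowest: Xe > Se > Si > Tl.

Xe, Se, Si, Tl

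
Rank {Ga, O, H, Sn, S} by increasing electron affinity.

Ga, H, Sn, O, S

H is in period 1, group 1; O is in period 2, group 16; S is in period 3, group 16; Ga is in period 4, group 13; Sn is in period 5, group 14.
Electron affinity generally becomes more exothermic across a period toward the halogens and less exothermic down a group.
Neither a single period nor a single group — weigh both effects.
H > Ga: period and group pull opposite ways; the down-group shift dominates (73 vs 29 kJ/mol).
Sn > H: period and group pull opposite ways; the across-period shift dominates (107 vs 73 kJ/mol).
O > Sn: relative to Sn, both the across-period and down-group shifts push O's electron affinity up.
S > O: this pair runs against the simple trend — see the exception note.
Note the exception: S has a higher electron affinity than O, contrary to the simple trend — the compact 2p subshell of O repels the added electron more than S's larger 3p does.
Tabulated electron affinity (kJ/mol): H 73, O 141, S 200, Ga 29, Sn 107.
So from lowest to highest: Ga < H < Sn < O < S.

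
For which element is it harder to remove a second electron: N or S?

Consider each +1 ion: N⁺ still has 4 valence electrons; S⁺ still has 5 valence electrons.
All are still removing valence electrons, so compare the +1 ions as you would atoms: IE_2 generally rises across a period (higher Z_eff) and falls down a group (larger shell), subject to the usual subshell exceptions.
Valence configurations: N⁺ [He]2s²2p², S⁺ [Ne]3s²3p³.
The numbers (kJ/mol): N 2856, S 2252.
Hence IE_2: S < N.

N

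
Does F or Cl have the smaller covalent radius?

F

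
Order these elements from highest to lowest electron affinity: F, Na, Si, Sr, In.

Atoms with high Z_eff and room in the valence shell (especially the halogens) have the most exothermic electron affinities.
Neither a single period nor a single group — weigh both effects.
In > Sr: In lies to the right of Sr in period 5, so the across-period effect alone puts In higher.
Na > In: period and group pull opposite ways; the down-group shift dominates (53 vs 29 kJ/mol).
Si > Na: both are in period 3; the period trend gives Si the larger value.
F > Si: both effects reinforce here, so F is clearly the higher of the two.
Approximate values (kJ/mol): F 328, Na 53, Si 134, Sr 5, In 29.
So from highest to lowest: F > Si > Na > In > Sr.

F, Si, Na, In, Sr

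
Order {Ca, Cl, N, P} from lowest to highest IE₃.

P < Cl < N < Ca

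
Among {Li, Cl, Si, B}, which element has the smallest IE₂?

After 1 electron has been removed, what remains? Li⁺ is the bare [He] core; Cl⁺ still has 6 valence electrons; Si⁺ still has 3 valence electrons; B⁺ still has 2 valence electrons.
Breaking into a closed-shell core is much more expensive than removing a leftover valence electron — Li has the largest IE_2 here.
Valence configurations: Cl⁺ [Ne]3s²3p⁴, Si⁺ [Ne]3s²3p¹, B⁺ [He]2s².
Approximate IE_2 values (kJ/mol): Li 7298, Cl 2298, Si 1577, B 2427.
So the second ionization energies run Si < Cl < B < Li.

Si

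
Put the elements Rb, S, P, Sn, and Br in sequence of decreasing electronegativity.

P is in period 3, group 15; S is in period 3, group 16; Br is in period 4, group 17; Rb is in period 5, group 1; Sn is in period 5, group 14.
Atoms toward the upper right of the periodic table pull bonding electrons most strongly.
These span different periods and groups, so the two trends combine.
Sn > Rb: Sn lies to the right of Rb in period 5, so the across-period effect alone puts Sn higher.
P > Sn: relative to Sn, both the across-period and down-group shifts push P's electronegativity up.
S > P: S lies to the right of P in period 3, so the across-period effect alone puts S higher.
Br > S: the two effects oppose for this pair; the across-period effect wins (2.96 vs 2.58).
Approximate values (Pauling): P 2.19, S 2.58, Br 2.96, Rb 0.82, Sn 1.96.
So from highest to lowest: Br > S > P > Sn > Rb.

Br > S > P > Sn > Rb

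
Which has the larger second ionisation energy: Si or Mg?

Si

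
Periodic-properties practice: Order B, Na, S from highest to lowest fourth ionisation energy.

Consider each +3 ion: B³⁺ is the bare [He] core; Na³⁺ is already 2 electrons into the core; S³⁺ still has 3 valence electrons.
Core electrons are held far more tightly than valence electrons, so Na and B top the IE_4 order.
Approximate IE_4 values (kJ/mol): B 25026, Na 9543, S 4556.
Hence IE_4: S < Na < B.

B > Na > S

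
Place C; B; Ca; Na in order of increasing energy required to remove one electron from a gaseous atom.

Na < Ca < B < C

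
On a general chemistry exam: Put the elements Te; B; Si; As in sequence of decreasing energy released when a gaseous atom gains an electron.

B is in period 2, group 13; Si is in period 3, group 14; As is in period 4, group 15; Te is in period 5, group 16.
Electron affinity generally becomes more exothermic across a period toward the halogens and less exothermic down a group.
These sit on a diagonal, where the across-period and down-group effects partly cancel.
As > B: period and group pull opposite ways; the across-period shift dominates (78 vs 27 kJ/mol).
Si > As: period and group pull opposite ways; the down-group shift dominates (134 vs 78 kJ/mol).
Te > Si: period and group pull opposite ways; the across-period shift dominates (190 vs 134 kJ/mol).
For reference (kJ/mol): B 27, Si 134, As 78, Te 190.
So from highest to lowest: Te > Si > As > B.

Te > Si > As > B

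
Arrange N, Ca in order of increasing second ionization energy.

Ca < N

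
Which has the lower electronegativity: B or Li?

Li

Li is in period 2, group 1; B is in period 2, group 13.
EN rises left→right (higher Z_eff, smaller atoms) and falls top→bottom (larger, more shielded atoms).
All lie in period 2, so electronegativity increases left to right.
So Li has the lower electronegativity (Li < B).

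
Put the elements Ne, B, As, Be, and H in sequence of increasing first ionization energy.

B < Be < As < H < Ne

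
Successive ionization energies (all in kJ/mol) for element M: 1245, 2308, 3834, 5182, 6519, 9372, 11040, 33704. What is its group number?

Group 17

Look for the largest jump between consecutive ionization energies: IE8/IE7 ≈ 3.1, far larger than any earlier ratio.
That jump marks the point where a core electron is being removed. So the atom has 7 valence electrons.
A main-group element with 7 valence electrons is in group 17.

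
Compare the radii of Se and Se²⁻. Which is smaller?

Forming Se²⁻ adds 2 electrons to Se. More electron–electron repulsion in the same shell, with unchanged nuclear charge, lets the cloud expand.
An anion is larger than its parent atom: Se²⁻ > Se.

Se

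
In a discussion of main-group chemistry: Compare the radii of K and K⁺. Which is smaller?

K⁺

Forming K⁺ removes 1 electron from K. Fewer electrons for the same nuclear charge means less shielding and a higher Z_eff on the remaining electrons, and for main-group metals the entire outer shell is lost.
A cation is smaller than its parent atom: K⁺ < K.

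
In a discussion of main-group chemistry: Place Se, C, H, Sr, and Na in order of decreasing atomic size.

Sr > Na > Se > C > H

H is in period 1, group 1; C is in period 2, group 14; Na is in period 3, group 1; Se is in period 4, group 16; Sr is in period 5, group 2.
Moving right in a period, electrons are added to the same shell under a stronger nuclear pull, so atoms get smaller; moving down, a new shell is opened and atoms get larger.
Neither a single period nor a single group — weigh both effects.
C > H: the two effects oppose for this pair; the down-group effect wins (75 vs 32 pm).
Se > C: period and group pull opposite ways; the down-group shift dominates (116 vs 75 pm).
Na > Se: period and group pull opposite ways; the across-period shift dominates (155 vs 116 pm).
Sr > Na: period and group pull opposite ways; the down-group shift dominates (185 vs 155 pm).
For reference (pm): H 32, C 75, Na 155, Se 116, Sr 185.
So from largest to smallest: Sr > Na > Se > C > H.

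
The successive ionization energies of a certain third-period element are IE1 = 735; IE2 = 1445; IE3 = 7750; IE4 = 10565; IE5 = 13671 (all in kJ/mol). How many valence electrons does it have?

2

Look for the largest jump between consecutive ionization energies: IE3/IE2 ≈ 5.4, far larger than any earlier ratio.
That jump marks the point where a core electron is being removed. So the atom has 2 valence electrons.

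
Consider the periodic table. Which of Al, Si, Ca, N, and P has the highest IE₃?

The third ionization energy removes an electron from the +2 ion. For each element: Al²⁺ still has 1 valence electron; Si²⁺ still has 2 valence electrons; Ca²⁺ is the bare [Ar] core; N²⁺ still has 3 valence electrons; P²⁺ still has 3 valence electrons.
Breaking into a closed-shell core is much more expensive than removing a leftover valence electron — Ca has the largest IE_3 here.
Valence configurations: Al²⁺ [Ne]3s¹, Si²⁺ [Ne]3s², N²⁺ [He]2s²2p¹, P²⁺ [Ne]3s²3p¹.
P²⁺ loses a lone 3p electron whereas Si²⁺ must break into a filled 3s² pair, so IE_3(Si) > IE_3(P) even though P has the higher nuclear charge.
Approximate IE_3 values (kJ/mol): Al 2745, Si 3232, Ca 4912, N 4578, P 2914.
So the third ionization energies run Al < P < Si < N < Ca.

Ca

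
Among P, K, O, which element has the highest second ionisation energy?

O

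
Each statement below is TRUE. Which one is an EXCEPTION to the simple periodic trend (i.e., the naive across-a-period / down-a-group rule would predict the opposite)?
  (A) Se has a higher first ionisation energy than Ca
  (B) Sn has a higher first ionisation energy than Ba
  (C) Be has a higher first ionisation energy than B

(C)

The general trend: first ionisation energy increases across a period and decreases down a group.
(A) Se (period 4, group 16) vs Ca (period 4, group 2): the stated order agrees with the simple trend.
(B) Sn (period 5, group 14) vs Ba (period 6, group 2): the stated order agrees with the simple trend.
(C) Be (period 2, group 2) vs B (period 2, group 13): the stated order contradicts the simple trend.
The exception is (C): removing B's lone 2p electron is easier than breaking Be's filled 2s².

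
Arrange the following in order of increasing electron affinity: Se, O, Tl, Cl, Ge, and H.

Tl < H < Ge < O < Se < Cl

Atoms with high Z_eff and room in the valence shell (especially the halogens) have the most exothermic electron affinities.
These span different periods and groups, so the two trends combine.
H > Tl: the two effects oppose for this pair; the down-group effect wins (73 vs 19 kJ/mol).
Ge > H: the two effects oppose for this pair; the across-period effect wins (119 vs 73 kJ/mol).
O > Ge: both effects reinforce here, so O is clearly the higher of the two.
Se > O: this pair runs against the simple trend — see the exception note.
Cl > Se: both effects reinforce here, so Cl is clearly the higher of the two.
Note the exception: Se has a higher electron affinity than O, contrary to the simple trend — O's compact 2p subshell gives strong electron–electron repulsion on the added electron.
Approximate values (kJ/mol): H 73, O 141, Cl 349, Ge 119, Se 195, Tl 19.
So from lowest to highest: Tl < H < Ge < O < Se < Cl.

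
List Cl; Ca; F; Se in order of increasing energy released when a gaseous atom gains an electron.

F is in period 2, group 17; Cl is in period 3, group 17; Ca is in period 4, group 2; Se is in period 4, group 16.
Atoms with high Z_eff and room in the valence shell (especially the halogens) have the most exothermic electron affinities.
Here both period and group differ, so the two effects have to be weighed against each other.
Se > Ca: both are in period 4; the period trend gives Se the larger value.
F > Se: relative to Se, both the across-period and down-group shifts push F's electron affinity up.
Cl > F: this pair runs against the simple trend — see the exception note.
Note the exception: Cl has a higher electron affinity than F, contrary to the simple trend — F's small 2p subshell makes the incoming electron feel strong e⁻–e⁻ repulsion, so Cl actually releases more energy on gaining an electron.
Tabulated electron affinity (kJ/mol): F 328, Cl 349, Ca 2, Se 195.
So from lowest to highest: Ca < Se < F < Cl.

Ca < Se < F < Cl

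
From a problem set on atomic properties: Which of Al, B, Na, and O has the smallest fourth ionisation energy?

O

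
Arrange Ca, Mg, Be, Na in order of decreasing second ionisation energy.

After 1 electron has been removed, what remains? Ca⁺ still has 1 valence electron; Mg⁺ still has 1 valence electron; Be⁺ still has 1 valence electron; Na⁺ is the bare [Ne] core.
Pulling an electron out of a noble-gas core costs far more than removing a remaining valence electron, so Na sits at the high end of IE_2.
Valence configurations: Ca⁺ [Ar]4s¹, Mg⁺ [Ne]3s¹, Be⁺ [He]2s¹.
Tabulated IE_2 (kJ/mol): Ca 1145, Mg 1451, Be 1757, Na 4562.
So the second ionization energies run Ca < Mg < Be < Na.

Na > Be > Mg > Ca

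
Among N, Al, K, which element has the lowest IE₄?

The fourth ionization energy removes an electron from the +3 ion. For each element: N³⁺ still has 2 valence electrons; Al³⁺ is the bare [Ne] core; K³⁺ is already 2 electrons into the core.
Usually core removal costs more than valence removal, but here the competition is close: a tightly held n=2 valence electron can cost more to remove than an n=3 core electron, so the actual values have to decide it.
The numbers (kJ/mol): N 7475, Al 11577, K 5877.
Overall IE_4 order: K < N < Al.

K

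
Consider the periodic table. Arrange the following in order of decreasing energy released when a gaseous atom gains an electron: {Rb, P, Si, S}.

Si is in period 3, group 14; P is in period 3, group 15; S is in period 3, group 16; Rb is in period 5, group 1.
Adding an electron releases more energy for atoms nearer the top right (short of the noble gases).
These span different periods and groups, so the two trends combine.
P > Rb: relative to Rb, both the across-period and down-group shifts push P's electron affinity up.
Si > P: this pair runs against the simple trend — see the exception note.
S > Si: S lies to the right of Si in period 3, so the across-period effect alone puts S higher.
Note the exception: Si has a higher electron affinity than P, contrary to the simple trend — adding an electron to P's half-filled 3p³ is unfavourable, so Si (3p²) has the more exothermic EA.
Tabulated electron affinity (kJ/mol): Si 134, P 72, S 200, Rb 47.
So from highest to lowest: S > Si > P > Rb.

S > Si > P > Rb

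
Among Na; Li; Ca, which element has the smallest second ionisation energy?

Ca

The second ionization energy removes an electron from the +1 ion. For each element: Na⁺ is the bare [Ne] core; Li⁺ is the bare [He] core; Ca⁺ still has 1 valence electron.
Breaking into a closed-shell core is much more expensive than removing a leftover valence electron — Na and Li have the largest IE_2 here.
The numbers (kJ/mol): Na 4562, Li 7298, Ca 1145.
Putting it together, IE_2: Ca < Na < Li.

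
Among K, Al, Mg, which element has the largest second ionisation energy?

Consider each +1 ion: K⁺ is the bare [Ar] core; Al⁺ still has 2 valence electrons; Mg⁺ still has 1 valence electron.
Breaking into a closed-shell core is much more expensive than removing a leftover valence electron — K has the largest IE_2 here.
Valence configurations: Al⁺ [Ne]3s², Mg⁺ [Ne]3s¹.
Approximate IE_2 values (kJ/mol): K 3052, Al 1817, Mg 1451.
Overall IE_2 order: Mg < Al < K.

K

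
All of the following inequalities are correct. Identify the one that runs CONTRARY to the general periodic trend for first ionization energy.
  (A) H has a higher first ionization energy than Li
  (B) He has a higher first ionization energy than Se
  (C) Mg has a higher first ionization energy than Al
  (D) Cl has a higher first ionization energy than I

(C)

The general trend: first ionization energy increases across a period and decreases down a group.
(A) H (period 1, group 1) vs Li (period 2, group 1): the stated order agrees with the simple trend.
(B) He (period 1, group 18) vs Se (period 4, group 16): the stated order agrees with the simple trend.
(C) Mg (period 3, group 2) vs Al (period 3, group 13): the stated order contradicts the simple trend.
(D) Cl (period 3, group 17) vs I (period 5, group 17): the stated order agrees with the simple trend.
The exception is (C): Al's single 3p electron is easier to remove than one from Mg's filled 3s².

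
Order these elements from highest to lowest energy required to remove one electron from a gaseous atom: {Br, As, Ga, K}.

K is in period 4, group 1; Ga is in period 4, group 13; As is in period 4, group 15; Br is in period 4, group 17.
First ionization energy rises across a period (greater Z_eff holds electrons more tightly) and falls down a group (valence electrons are farther from the nucleus).
All lie in period 4, so first ionization energy increases left to right.
So from highest to lowest: Br > As > Ga > K.

Br > As > Ga > K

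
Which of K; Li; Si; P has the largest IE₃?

Li

The third ionization energy removes an electron from the +2 ion. For each element: K²⁺ is already 1 electron into the core; Li²⁺ is already 1 electron into the core; Si²⁺ still has 2 valence electrons; P²⁺ still has 3 valence electrons.
Core electrons are held far more tightly than valence electrons, so K and Li top the IE_3 order.
Valence configurations: Si²⁺ [Ne]3s², P²⁺ [Ne]3s²3p¹.
P²⁺ loses a lone 3p electron whereas Si²⁺ must break into a filled 3s² pair, so IE_3(Si) > IE_3(P) even though P has the higher nuclear charge.
Approximate IE_3 values (kJ/mol): K 4420, Li 11815, Si 3232, P 2914.
Putting it together, IE_3: P < Si < K < Li.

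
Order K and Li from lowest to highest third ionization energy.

Consider each +2 ion: K²⁺ is already 1 electron into the core; Li²⁺ is already 1 electron into the core.
All of these are removing an electron from a noble-gas core or deeper; the smaller core (lower principal quantum number) is held far more tightly, and within a period the higher nuclear charge binds the same core more tightly.
Approximate IE_3 values (kJ/mol): K 4420, Li 11815.
Overall IE_3 order: K < Li.

K, Li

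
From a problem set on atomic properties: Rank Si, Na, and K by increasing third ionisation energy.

Si, K, Na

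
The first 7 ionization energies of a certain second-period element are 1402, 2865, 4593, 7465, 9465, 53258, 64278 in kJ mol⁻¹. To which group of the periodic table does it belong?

Look for the largest jump between consecutive ionization energies: IE6/IE5 ≈ 5.6, far larger than any earlier ratio.
That jump marks the point where a core electron is being removed. So the atom has 5 valence electrons.
A main-group element with 5 valence electrons is in group 15.

Group 15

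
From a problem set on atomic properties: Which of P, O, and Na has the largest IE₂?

IE_2 is the cost of taking one more electron from the +1 cation: P⁺ still has 4 valence electrons; O⁺ still has 5 valence electrons; Na⁺ is the bare [Ne] core.
Breaking into a closed-shell core is much more expensive than removing a leftover valence electron — Na has the largest IE_2 here.
Valence configurations: P⁺ [Ne]3s²3p², O⁺ [He]2s²2p³.
Approximate IE_2 values (kJ/mol): P 1907, O 3388, Na 4562.
So the second ionization energies run P < O < Na.

Na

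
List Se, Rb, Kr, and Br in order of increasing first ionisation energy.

Se is in period 4, group 16; Br is in period 4, group 17; Kr is in period 4, group 18; Rb is in period 5, group 1.
Removing the outermost electron gets harder across a period and easier down a group.
Neither a single period nor a single group — weigh both effects.
Se > Rb: relative to Rb, both the across-period and down-group shifts push Se's first ionization energy up.
Br > Se: both are in period 4; the period trend gives Br the larger value.
Kr > Br: Kr lies to the right of Br in period 4, so the across-period effect alone puts Kr higher.
Approximate values (kJ/mol): Se 941, Br 1140, Kr 1351, Rb 403.
So from lowest to highest: Rb < Se < Br < Kr.

Rb < Se < Br < Kr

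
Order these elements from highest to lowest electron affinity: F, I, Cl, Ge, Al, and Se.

Cl > F > I > Se > Ge > Al

F is in period 2, group 17; Al is in period 3, group 13; Cl is in period 3, group 17; Ge is in period 4, group 14; Se is in period 4, group 16; I is in period 5, group 17.
Adding an electron releases more energy for atoms nearer the top right (short of the noble gases).
Neither a single period nor a single group — weigh both effects.
Ge > Al: period and group pull opposite ways; the across-period shift dominates (119 vs 42 kJ/mol).
Se > Ge: both are in period 4; the period trend gives Se the larger value.
I > Se: period and group pull opposite ways; the across-period shift dominates (295 vs 195 kJ/mol).
F > I: they share group 17; the group trend gives F the larger value.
Cl > F: this pair runs against the simple trend — see the exception note.
Note the exception: Cl has a higher electron affinity than F, contrary to the simple trend — F's small 2p subshell makes the incoming electron feel strong e⁻–e⁻ repulsion, so Cl actually releases more energy on gaining an electron.
For reference (kJ/mol): F 328, Al 42, Cl 349, Ge 119, Se 195, I 295.
So from highest to lowest: Cl > F > I > Se > Ge > Al.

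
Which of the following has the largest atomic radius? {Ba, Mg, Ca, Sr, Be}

Be is in period 2, group 2; Mg is in period 3, group 2; Ca is in period 4, group 2; Sr is in period 5, group 2; Ba is in period 6, group 2.
Atomic radius shrinks across a period as nuclear charge pulls the same shell inward, and grows down a group as new shells are added.
All are in group 2, so atomic radius increases down the group.
The largest atomic radius among these belongs to Ba.

Ba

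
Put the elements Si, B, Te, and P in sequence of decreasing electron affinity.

Te > Si > P > B

EA tends to increase across a period and decrease down a group, though the pattern is less regular than for IE or radius.
Neither a single period nor a single group — weigh both effects.
P > B: period and group pull opposite ways; the across-period shift dominates (72 vs 27 kJ/mol).
Si > P: this pair runs against the simple trend — see the exception note.
Te > Si: period and group pull opposite ways; the across-period shift dominates (190 vs 134 kJ/mol).
Note the exception: Si has a higher electron affinity than P, contrary to the simple trend — adding an electron to P's half-filled 3p³ is unfavourable, so Si (3p²) has the more exothermic EA.
For reference (kJ/mol): B 27, Si 134, P 72, Te 190.
So from highest to lowest: Te > Si > P > B.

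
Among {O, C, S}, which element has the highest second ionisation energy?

IE_2 is the cost of taking one more electron from the +1 cation: O⁺ still has 5 valence electrons; C⁺ still has 3 valence electrons; S⁺ still has 5 valence electrons.
All are still removing valence electrons, so compare the +1 ions as you would atoms: IE_2 generally rises across a period (higher Z_eff) and falls down a group (larger shell), subject to the usual subshell exceptions.
Valence configurations: O⁺ [He]2s²2p³, C⁺ [He]2s²2p¹, S⁺ [Ne]3s²3p³.
Tabulated IE_2 (kJ/mol): O 3388, C 2353, S 2252.
So the second ionization energies run S < C < O.

O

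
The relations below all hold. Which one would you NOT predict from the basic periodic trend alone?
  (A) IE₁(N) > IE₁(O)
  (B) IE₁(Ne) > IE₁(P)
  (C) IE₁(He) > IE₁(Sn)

(A)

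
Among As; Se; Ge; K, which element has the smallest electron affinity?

K is in period 4, group 1; Ge is in period 4, group 14; As is in period 4, group 15; Se is in period 4, group 16.
Atoms with high Z_eff and room in the valence shell (especially the halogens) have the most exothermic electron affinities.
All lie in period 4; the across-period trend (electron affinity increases left to right) applies, with the exception below.
Note the exception: Ge has a higher electron affinity than As, contrary to the simple trend — adding an electron to As's half-filled 4p³ is unfavourable, so Ge (4p²) has the more exothermic EA.
Tabulated electron affinity (kJ/mol): K 48, Ge 119, As 78, Se 195.
The smallest electron affinity among these belongs to K.

K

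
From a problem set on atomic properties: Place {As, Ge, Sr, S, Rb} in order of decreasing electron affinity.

Adding an electron releases more energy for atoms nearer the top right (short of the noble gases).
Here both period and group differ, so the two effects have to be weighed against each other.
Rb > Sr: this pair runs against the simple trend — see the exception note.
As > Rb: both effects reinforce here, so As is clearly the higher of the two.
Ge > As: this pair runs against the simple trend — see the exception note.
S > Ge: relative to Ge, both the across-period and down-group shifts push S's electron affinity up.
Note the exception: Rb has a higher electron affinity than Sr, contrary to the simple trend — adding an electron to Sr (ns²) has to open a new, higher-energy np subshell, which is unfavourable.
Note the exception: Ge has a higher electron affinity than As, contrary to the simple trend — adding an electron to As's half-filled 4p³ is unfavourable, so Ge (4p²) has the more exothermic EA.
Tabulated electron affinity (kJ/mol): S 200, Ge 119, As 78, Rb 47, Sr 5.
So from highest to lowest: S > Ge > As > Rb > Sr.

S > Ge > As > Rb > Sr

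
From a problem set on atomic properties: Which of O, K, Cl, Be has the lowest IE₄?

Cl

IE_4 is the cost of taking one more electron from the +3 cation: O³⁺ still has 3 valence electrons; K³⁺ is already 2 electrons into the core; Cl³⁺ still has 4 valence electrons; Be³⁺ is already 1 electron into the core.
Usually core removal costs more than valence removal, but here the competition is close: a tightly held n=2 valence electron can cost more to remove than an n=3 core electron, so the actual values have to decide it.
Valence configurations: O³⁺ [He]2s²2p¹, Cl³⁺ [Ne]3s²3p².
Tabulated IE_4 (kJ/mol): O 7469, K 5877, Cl 5159, Be 21007.
So the fourth ionization energies run Cl < K < O < Be.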